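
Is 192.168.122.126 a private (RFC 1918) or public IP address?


RFC 1918 private ranges:
  10.0.0.0/8 (10.0.0.0 - 10.255.255.255)
  172.16.0.0/12 (172.16.0.0 - 172.31.255.255)
  192.168.0.0/16 (192.168.0.0 - 192.168.255.255)
Private (in 192.168.0.0/16)


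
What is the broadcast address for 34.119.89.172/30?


Network: 34.119.89.172/30
Host bits = 2
Set all host bits to 1:
Broadcast: 34.119.89.175


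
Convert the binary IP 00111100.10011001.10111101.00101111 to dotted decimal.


00111100 = 60
10011001 = 153
10111101 = 189
00101111 = 47
IP: 60.153.189.47


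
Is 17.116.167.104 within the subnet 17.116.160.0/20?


Subnet network: 17.116.160.0
Test IP AND mask: 17.116.160.0
Yes, 17.116.167.104 is in 17.116.160.0/20


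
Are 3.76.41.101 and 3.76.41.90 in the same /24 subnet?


Mask: 255.255.255.0
3.76.41.101 AND mask = 3.76.41.0
3.76.41.90 AND mask = 3.76.41.0
Yes, same subnet (3.76.41.0)


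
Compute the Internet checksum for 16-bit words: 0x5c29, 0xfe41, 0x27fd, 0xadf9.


Sum all words (with carry folding):
+ 0x5c29 = 0x5c29
+ 0xfe41 = 0x5a6b
+ 0x27fd = 0x8268
+ 0xadf9 = 0x3062
One's complement: ~0x3062
Checksum = 0xcf9d


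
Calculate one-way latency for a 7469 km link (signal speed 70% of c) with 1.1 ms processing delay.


Speed = 0.7 * 3e5 km/s = 210000 km/s
Propagation delay = 7469 / 210000 = 0.0356 s = 35.5667 ms
Processing delay = 1.1 ms
Total one-way latency = 36.6667 ms


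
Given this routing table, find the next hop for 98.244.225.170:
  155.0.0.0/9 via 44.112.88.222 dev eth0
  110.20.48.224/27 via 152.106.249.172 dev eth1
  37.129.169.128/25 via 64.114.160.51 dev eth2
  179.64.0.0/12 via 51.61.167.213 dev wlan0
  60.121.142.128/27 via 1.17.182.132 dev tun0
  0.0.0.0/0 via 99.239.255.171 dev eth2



Longest prefix match for 98.244.225.170:
  /9 155.0.0.0: no
  /27 110.20.48.224: no
  /25 37.129.169.128: no
  /12 179.64.0.0: no
  /27 60.121.142.128: no
  /0 0.0.0.0: MATCH
Selected: next-hop 99.239.255.171 via eth2 (matched /0)


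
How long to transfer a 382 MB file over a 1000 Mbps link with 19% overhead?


Effective throughput = 1000 * (1 - 19/100) = 810 Mbps
File size in Mb = 382 * 8 = 3056 Mb
Time = 3056 / 810
Time = 3.7728 seconds


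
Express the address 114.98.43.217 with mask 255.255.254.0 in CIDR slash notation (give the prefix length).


Binary: 11111111.11111111.11111110.00000000
Count leading 1s
Prefix: /23


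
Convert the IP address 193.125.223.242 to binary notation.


193 = 11000001
125 = 01111101
223 = 11011111
242 = 11110010
Binary: 11000001.01111101.11011111.11110010


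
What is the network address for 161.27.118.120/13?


IP:   10100001.00011011.01110110.01111000
Mask: 11111111.11111000.00000000.00000000
AND operation:
Net:  10100001.00011000.00000000.00000000
Network: 161.24.0.0/13


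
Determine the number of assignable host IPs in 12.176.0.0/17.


Host bits = 32 - 17 = 15
Total addresses = 2^15 = 32768
Usable = total - 2 (network and broadcast)
Usable hosts: 32766


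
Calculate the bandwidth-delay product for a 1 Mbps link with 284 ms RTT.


BDP = bandwidth * RTT
= 1 Mbps * 284 ms
= 1 * 1e6 * 284 / 1000 bits
= 284000 bits
= 35500 bytes
= 34.668 KB
BDP = 284000 bits (35500 bytes)


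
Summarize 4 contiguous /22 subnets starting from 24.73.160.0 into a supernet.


Original prefix: /22
Number of subnets: 4 = 2^2
New prefix = 22 - 2 = 20
Supernet: 24.73.160.0/20


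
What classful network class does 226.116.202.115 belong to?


First octet: 226
Binary: 11100010
1110xxxx -> Class D (224-239)
Class D (multicast), default mask N/A


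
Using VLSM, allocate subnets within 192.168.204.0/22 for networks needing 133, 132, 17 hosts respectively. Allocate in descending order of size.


133 hosts -> /24 (254 usable): 192.168.204.0/24
132 hosts -> /24 (254 usable): 192.168.205.0/24
17 hosts -> /27 (30 usable): 192.168.206.0/27
Allocation: 192.168.204.0/24 (133 hosts, 254 usable); 192.168.205.0/24 (132 hosts, 254 usable); 192.168.206.0/27 (17 hosts, 30 usable)


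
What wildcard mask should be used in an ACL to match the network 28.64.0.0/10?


Subnet mask: 255.192.0.0
Wildcard = 255.255.255.255 - subnet mask
255 - 255 = 0
255 - 192 = 63
255 - 0 = 255
255 - 0 = 255
Wildcard: 0.63.255.255


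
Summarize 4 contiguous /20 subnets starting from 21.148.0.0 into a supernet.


Original prefix: /20
Number of subnets: 4 = 2^2
New prefix = 20 - 2 = 18
Supernet: 21.148.0.0/18


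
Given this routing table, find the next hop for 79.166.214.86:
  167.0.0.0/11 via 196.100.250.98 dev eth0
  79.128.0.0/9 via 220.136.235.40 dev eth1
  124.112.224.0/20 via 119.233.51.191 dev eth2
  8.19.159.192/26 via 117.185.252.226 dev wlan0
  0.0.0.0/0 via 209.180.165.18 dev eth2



Longest prefix match for 79.166.214.86:
  /11 167.0.0.0: no
  /9 79.128.0.0: MATCH
  /20 124.112.224.0: no
  /26 8.19.159.192: no
  /0 0.0.0.0: MATCH
Selected: next-hop 220.136.235.40 via eth1 (matched /9)


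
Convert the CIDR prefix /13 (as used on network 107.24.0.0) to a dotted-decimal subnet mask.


/13 means 13 network bits, 19 host bits
Binary: 11111111111110000000000000000000
Mask: 255.248.0.0


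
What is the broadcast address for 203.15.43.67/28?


Network: 203.15.43.64/28
Host bits = 4
Set all host bits to 1:
Broadcast: 203.15.43.79


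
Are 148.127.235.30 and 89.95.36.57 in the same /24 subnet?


Mask: 255.255.255.0
148.127.235.30 AND mask = 148.127.235.0
89.95.36.57 AND mask = 89.95.36.0
No, different subnets (148.127.235.0 vs 89.95.36.0)


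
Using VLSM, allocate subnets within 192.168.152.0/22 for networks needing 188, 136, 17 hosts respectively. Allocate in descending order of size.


188 hosts -> /24 (254 usable): 192.168.152.0/24
136 hosts -> /24 (254 usable): 192.168.153.0/24
17 hosts -> /27 (30 usable): 192.168.154.0/27
Allocation: 192.168.152.0/24 (188 hosts, 254 usable); 192.168.153.0/24 (136 hosts, 254 usable); 192.168.154.0/27 (17 hosts, 30 usable)


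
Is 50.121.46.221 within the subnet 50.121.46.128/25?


Subnet network: 50.121.46.128
Test IP AND mask: 50.121.46.128
Yes, 50.121.46.221 is in 50.121.46.128/25


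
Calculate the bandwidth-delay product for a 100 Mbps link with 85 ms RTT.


BDP = bandwidth * RTT
= 100 Mbps * 85 ms
= 100 * 1e6 * 85 / 1000 bits
= 8500000 bits
= 1062500 bytes
= 1037.5977 KB
BDP = 8500000 bits (1062500 bytes)


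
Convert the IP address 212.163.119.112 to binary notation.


212 = 11010100
163 = 10100011
119 = 01110111
112 = 01110000
Binary: 11010100.10100011.01110111.01110000


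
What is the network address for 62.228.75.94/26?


IP:   00111110.11100100.01001011.01011110
Mask: 11111111.11111111.11111111.11000000
AND operation:
Net:  00111110.11100100.01001011.01000000
Network: 62.228.75.64/26


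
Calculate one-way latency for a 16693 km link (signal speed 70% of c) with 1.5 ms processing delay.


Speed = 0.7 * 3e5 km/s = 210000 km/s
Propagation delay = 16693 / 210000 = 0.0795 s = 79.4905 ms
Processing delay = 1.5 ms
Total one-way latency = 80.9905 ms


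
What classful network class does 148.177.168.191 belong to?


First octet: 148
Binary: 10010100
10xxxxxx -> Class B (128-191)
Class B, default mask 255.255.0.0 (/16)


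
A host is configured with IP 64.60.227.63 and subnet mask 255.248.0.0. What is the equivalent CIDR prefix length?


Binary: 11111111.11111000.00000000.00000000
Count leading 1s
Prefix: /13


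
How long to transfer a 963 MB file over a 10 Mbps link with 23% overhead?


Effective throughput = 10 * (1 - 23/100) = 7.7 Mbps
File size in Mb = 963 * 8 = 7704 Mb
Time = 7704 / 7.7
Time = 1000.5195 seconds


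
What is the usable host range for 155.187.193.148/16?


Network: 155.187.0.0
Broadcast: 155.187.255.255
First usable = network + 1
Last usable = broadcast - 1
Range: 155.187.0.1 to 155.187.255.254


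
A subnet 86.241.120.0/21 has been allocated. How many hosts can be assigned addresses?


Host bits = 32 - 21 = 11
Total addresses = 2^11 = 2048
Usable = total - 2 (network and broadcast)
Usable hosts: 2046


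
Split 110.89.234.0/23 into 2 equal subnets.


New prefix = 23 + 1 = 24
Each subnet has 256 addresses
  110.89.234.0/24
  110.89.235.0/24
Subnets: 110.89.234.0/24, 110.89.235.0/24


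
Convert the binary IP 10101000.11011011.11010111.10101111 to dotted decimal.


10101000 = 168
11011011 = 219
11010111 = 215
10101111 = 175
IP: 168.219.215.175


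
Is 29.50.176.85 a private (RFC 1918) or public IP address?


RFC 1918 private ranges:
  10.0.0.0/8 (10.0.0.0 - 10.255.255.255)
  172.16.0.0/12 (172.16.0.0 - 172.31.255.255)
  192.168.0.0/16 (192.168.0.0 - 192.168.255.255)
Public (not in any RFC 1918 range)


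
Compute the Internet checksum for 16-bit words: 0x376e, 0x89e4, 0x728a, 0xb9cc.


Sum all words (with carry folding):
+ 0x376e = 0x376e
+ 0x89e4 = 0xc152
+ 0x728a = 0x33dd
+ 0xb9cc = 0xeda9
One's complement: ~0xeda9
Checksum = 0x1256


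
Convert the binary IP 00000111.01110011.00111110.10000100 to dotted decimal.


00000111 = 7
01110011 = 115
00111110 = 62
10000100 = 132
IP: 7.115.62.132


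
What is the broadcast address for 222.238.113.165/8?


Network: 222.0.0.0/8
Host bits = 24
Set all host bits to 1:
Broadcast: 222.255.255.255


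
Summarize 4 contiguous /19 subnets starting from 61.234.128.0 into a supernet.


Original prefix: /19
Number of subnets: 4 = 2^2
New prefix = 19 - 2 = 17
Supernet: 61.234.128.0/17


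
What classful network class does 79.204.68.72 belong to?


First octet: 79
Binary: 01001111
0xxxxxxx -> Class A (1-126)
Class A, default mask 255.0.0.0 (/8)


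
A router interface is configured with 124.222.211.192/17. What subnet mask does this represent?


/17 means 17 network bits, 15 host bits
Binary: 11111111111111111000000000000000
Mask: 255.255.128.0


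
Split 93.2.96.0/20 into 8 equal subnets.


New prefix = 20 + 3 = 23
Each subnet has 512 addresses
  93.2.96.0/23
  93.2.98.0/23
  93.2.100.0/23
  93.2.102.0/23
  93.2.104.0/23
  93.2.106.0/23
  93.2.108.0/23
  93.2.110.0/23
Subnets: 93.2.96.0/23, 93.2.98.0/23, 93.2.100.0/23, 93.2.102.0/23, 93.2.104.0/23, 93.2.106.0/23, 93.2.108.0/23, 93.2.110.0/23


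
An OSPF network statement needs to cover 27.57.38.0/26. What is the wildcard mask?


Subnet mask: 255.255.255.192
Wildcard = 255.255.255.255 - subnet mask
255 - 255 = 0
255 - 255 = 0
255 - 255 = 0
255 - 192 = 63
Wildcard: 0.0.0.63


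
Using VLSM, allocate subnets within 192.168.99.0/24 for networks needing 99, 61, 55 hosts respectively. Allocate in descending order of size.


99 hosts -> /25 (126 usable): 192.168.99.0/25
61 hosts -> /26 (62 usable): 192.168.99.128/26
55 hosts -> /26 (62 usable): 192.168.99.192/26
Allocation: 192.168.99.0/25 (99 hosts, 126 usable); 192.168.99.128/26 (61 hosts, 62 usable); 192.168.99.192/26 (55 hosts, 62 usable)


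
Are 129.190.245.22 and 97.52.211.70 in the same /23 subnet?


Mask: 255.255.254.0
129.190.245.22 AND mask = 129.190.244.0
97.52.211.70 AND mask = 97.52.210.0
No, different subnets (129.190.244.0 vs 97.52.210.0)


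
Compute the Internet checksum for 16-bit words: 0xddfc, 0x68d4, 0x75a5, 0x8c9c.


Sum all words (with carry folding):
+ 0xddfc = 0xddfc
+ 0x68d4 = 0x46d1
+ 0x75a5 = 0xbc76
+ 0x8c9c = 0x4913
One's complement: ~0x4913
Checksum = 0xb6ec


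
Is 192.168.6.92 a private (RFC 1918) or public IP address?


RFC 1918 private ranges:
  10.0.0.0/8 (10.0.0.0 - 10.255.255.255)
  172.16.0.0/12 (172.16.0.0 - 172.31.255.255)
  192.168.0.0/16 (192.168.0.0 - 192.168.255.255)
Private (in 192.168.0.0/16)


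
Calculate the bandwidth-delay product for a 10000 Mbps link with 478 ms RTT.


BDP = bandwidth * RTT
= 10000 Mbps * 478 ms
= 10000 * 1e6 * 478 / 1000 bits
= 4780000000 bits
= 597500000 bytes
= 583496.0938 KB
BDP = 4780000000 bits (597500000 bytes)


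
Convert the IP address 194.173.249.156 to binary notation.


194 = 11000010
173 = 10101101
249 = 11111001
156 = 10011100
Binary: 11000010.10101101.11111001.10011100


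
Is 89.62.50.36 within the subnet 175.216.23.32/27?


Subnet network: 175.216.23.32
Test IP AND mask: 89.62.50.32
No, 89.62.50.36 is not in 175.216.23.32/27


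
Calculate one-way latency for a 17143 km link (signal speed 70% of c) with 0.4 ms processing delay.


Speed = 0.7 * 3e5 km/s = 210000 km/s
Propagation delay = 17143 / 210000 = 0.0816 s = 81.6333 ms
Processing delay = 0.4 ms
Total one-way latency = 82.0333 ms


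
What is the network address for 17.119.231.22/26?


IP:   00010001.01110111.11100111.00010110
Mask: 11111111.11111111.11111111.11000000
AND operation:
Net:  00010001.01110111.11100111.00000000
Network: 17.119.231.0/26


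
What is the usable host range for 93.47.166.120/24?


Network: 93.47.166.0
Broadcast: 93.47.166.255
First usable = network + 1
Last usable = broadcast - 1
Range: 93.47.166.1 to 93.47.166.254


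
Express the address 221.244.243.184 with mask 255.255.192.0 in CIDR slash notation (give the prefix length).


Binary: 11111111.11111111.11000000.00000000
Count leading 1s
Prefix: /18


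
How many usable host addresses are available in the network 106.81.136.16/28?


Host bits = 32 - 28 = 4
Total addresses = 2^4 = 16
Usable = total - 2 (network and broadcast)
Usable hosts: 14


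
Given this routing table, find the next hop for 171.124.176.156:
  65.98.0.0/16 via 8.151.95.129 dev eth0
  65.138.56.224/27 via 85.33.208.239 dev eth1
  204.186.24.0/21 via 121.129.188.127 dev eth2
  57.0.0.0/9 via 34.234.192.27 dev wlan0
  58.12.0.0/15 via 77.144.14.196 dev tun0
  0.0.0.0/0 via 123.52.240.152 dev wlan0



Longest prefix match for 171.124.176.156:
  /16 65.98.0.0: no
  /27 65.138.56.224: no
  /21 204.186.24.0: no
  /9 57.0.0.0: no
  /15 58.12.0.0: no
  /0 0.0.0.0: MATCH
Selected: next-hop 123.52.240.152 via wlan0 (matched /0)


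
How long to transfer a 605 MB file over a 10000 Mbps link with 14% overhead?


Effective throughput = 10000 * (1 - 14/100) = 8600 Mbps
File size in Mb = 605 * 8 = 4840 Mb
Time = 4840 / 8600
Time = 0.5628 seconds


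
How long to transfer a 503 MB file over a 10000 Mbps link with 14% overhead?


Effective throughput = 10000 * (1 - 14/100) = 8600 Mbps
File size in Mb = 503 * 8 = 4024 Mb
Time = 4024 / 8600
Time = 0.4679 seconds


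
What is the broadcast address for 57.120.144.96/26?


Network: 57.120.144.64/26
Host bits = 6
Set all host bits to 1:
Broadcast: 57.120.144.127


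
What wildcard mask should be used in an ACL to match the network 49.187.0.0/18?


Subnet mask: 255.255.192.0
Wildcard = 255.255.255.255 - subnet mask
255 - 255 = 0
255 - 255 = 0
255 - 192 = 63
255 - 0 = 255
Wildcard: 0.0.63.255


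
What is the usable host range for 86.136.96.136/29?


Network: 86.136.96.136
Broadcast: 86.136.96.143
First usable = network + 1
Last usable = broadcast - 1
Range: 86.136.96.137 to 86.136.96.142


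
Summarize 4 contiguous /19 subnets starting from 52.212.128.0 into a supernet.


Original prefix: /19
Number of subnets: 4 = 2^2
New prefix = 19 - 2 = 17
Supernet: 52.212.128.0/17


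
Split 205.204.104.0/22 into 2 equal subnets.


New prefix = 22 + 1 = 23
Each subnet has 512 addresses
  205.204.104.0/23
  205.204.106.0/23
Subnets: 205.204.104.0/23, 205.204.106.0/23


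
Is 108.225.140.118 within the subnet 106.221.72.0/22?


Subnet network: 106.221.72.0
Test IP AND mask: 108.225.140.0
No, 108.225.140.118 is not in 106.221.72.0/22


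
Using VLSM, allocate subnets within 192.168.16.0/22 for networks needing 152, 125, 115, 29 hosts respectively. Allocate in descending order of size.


152 hosts -> /24 (254 usable): 192.168.16.0/24
125 hosts -> /25 (126 usable): 192.168.17.0/25
115 hosts -> /25 (126 usable): 192.168.17.128/25
29 hosts -> /27 (30 usable): 192.168.18.0/27
Allocation: 192.168.16.0/24 (152 hosts, 254 usable); 192.168.17.0/25 (125 hosts, 126 usable); 192.168.17.128/25 (115 hosts, 126 usable); 192.168.18.0/27 (29 hosts, 30 usable)


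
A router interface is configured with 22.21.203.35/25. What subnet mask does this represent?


/25 means 25 network bits, 7 host bits
Binary: 11111111111111111111111110000000
Mask: 255.255.255.128


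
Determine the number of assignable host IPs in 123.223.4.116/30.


Host bits = 32 - 30 = 2
Total addresses = 2^2 = 4
Usable = total - 2 (network and broadcast)
Usable hosts: 2


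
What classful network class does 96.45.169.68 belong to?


First octet: 96
Binary: 01100000
0xxxxxxx -> Class A (1-126)
Class A, default mask 255.0.0.0 (/8)


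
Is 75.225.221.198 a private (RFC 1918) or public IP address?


RFC 1918 private ranges:
  10.0.0.0/8 (10.0.0.0 - 10.255.255.255)
  172.16.0.0/12 (172.16.0.0 - 172.31.255.255)
  192.168.0.0/16 (192.168.0.0 - 192.168.255.255)
Public (not in any RFC 1918 range)


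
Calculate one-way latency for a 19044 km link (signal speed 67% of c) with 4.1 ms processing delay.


Speed = 0.67 * 3e5 km/s = 201000 km/s
Propagation delay = 19044 / 201000 = 0.0947 s = 94.7463 ms
Processing delay = 4.1 ms
Total one-way latency = 98.8463 ms


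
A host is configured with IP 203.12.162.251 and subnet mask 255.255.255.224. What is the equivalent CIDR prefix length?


Binary: 11111111.11111111.11111111.11100000
Count leading 1s
Prefix: /27


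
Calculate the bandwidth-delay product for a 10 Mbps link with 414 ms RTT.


BDP = bandwidth * RTT
= 10 Mbps * 414 ms
= 10 * 1e6 * 414 / 1000 bits
= 4140000 bits
= 517500 bytes
= 505.3711 KB
BDP = 4140000 bits (517500 bytes)


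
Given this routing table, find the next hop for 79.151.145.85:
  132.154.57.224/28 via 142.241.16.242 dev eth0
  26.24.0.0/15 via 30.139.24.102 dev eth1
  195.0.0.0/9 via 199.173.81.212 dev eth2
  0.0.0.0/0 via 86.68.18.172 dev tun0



Longest prefix match for 79.151.145.85:
  /28 132.154.57.224: no
  /15 26.24.0.0: no
  /9 195.0.0.0: no
  /0 0.0.0.0: MATCH
Selected: next-hop 86.68.18.172 via tun0 (matched /0)


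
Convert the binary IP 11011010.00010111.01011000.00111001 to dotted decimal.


11011010 = 218
00010111 = 23
01011000 = 88
00111001 = 57
IP: 218.23.88.57


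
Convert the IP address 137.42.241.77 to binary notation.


137 = 10001001
42 = 00101010
241 = 11110001
77 = 01001101
Binary: 10001001.00101010.11110001.01001101


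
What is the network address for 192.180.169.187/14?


IP:   11000000.10110100.10101001.10111011
Mask: 11111111.11111100.00000000.00000000
AND operation:
Net:  11000000.10110100.00000000.00000000
Network: 192.180.0.0/14


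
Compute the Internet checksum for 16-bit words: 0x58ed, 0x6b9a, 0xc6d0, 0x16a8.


Sum all words (with carry folding):
+ 0x58ed = 0x58ed
+ 0x6b9a = 0xc487
+ 0xc6d0 = 0x8b58
+ 0x16a8 = 0xa200
One's complement: ~0xa200
Checksum = 0x5dff


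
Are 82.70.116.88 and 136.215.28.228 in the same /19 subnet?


Mask: 255.255.224.0
82.70.116.88 AND mask = 82.70.96.0
136.215.28.228 AND mask = 136.215.0.0
No, different subnets (82.70.96.0 vs 136.215.0.0)


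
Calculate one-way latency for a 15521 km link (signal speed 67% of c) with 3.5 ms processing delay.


Speed = 0.67 * 3e5 km/s = 201000 km/s
Propagation delay = 15521 / 201000 = 0.0772 s = 77.2189 ms
Processing delay = 3.5 ms
Total one-way latency = 80.7189 ms


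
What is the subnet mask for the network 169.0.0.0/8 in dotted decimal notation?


/8 means 8 network bits, 24 host bits
Binary: 11111111000000000000000000000000
Mask: 255.0.0.0


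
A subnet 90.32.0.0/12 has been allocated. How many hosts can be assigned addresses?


Host bits = 32 - 12 = 20
Total addresses = 2^20 = 1048576
Usable = total - 2 (network and broadcast)
Usable hosts: 1048574


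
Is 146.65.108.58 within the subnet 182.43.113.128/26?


Subnet network: 182.43.113.128
Test IP AND mask: 146.65.108.0
No, 146.65.108.58 is not in 182.43.113.128/26


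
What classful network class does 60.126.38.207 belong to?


First octet: 60
Binary: 00111100
0xxxxxxx -> Class A (1-126)
Class A, default mask 255.0.0.0 (/8)


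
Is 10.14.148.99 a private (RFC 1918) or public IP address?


RFC 1918 private ranges:
  10.0.0.0/8 (10.0.0.0 - 10.255.255.255)
  172.16.0.0/12 (172.16.0.0 - 172.31.255.255)
  192.168.0.0/16 (192.168.0.0 - 192.168.255.255)
Private (in 10.0.0.0/8)


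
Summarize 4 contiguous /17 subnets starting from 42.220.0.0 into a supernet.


Original prefix: /17
Number of subnets: 4 = 2^2
New prefix = 17 - 2 = 15
Supernet: 42.220.0.0/15


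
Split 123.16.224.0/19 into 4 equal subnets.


New prefix = 19 + 2 = 21
Each subnet has 2048 addresses
  123.16.224.0/21
  123.16.232.0/21
  123.16.240.0/21
  123.16.248.0/21
Subnets: 123.16.224.0/21, 123.16.232.0/21, 123.16.240.0/21, 123.16.248.0/21


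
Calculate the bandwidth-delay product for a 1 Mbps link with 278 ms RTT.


BDP = bandwidth * RTT
= 1 Mbps * 278 ms
= 1 * 1e6 * 278 / 1000 bits
= 278000 bits
= 34750 bytes
= 33.9355 KB
BDP = 278000 bits (34750 bytes)


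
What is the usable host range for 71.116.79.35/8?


Network: 71.0.0.0
Broadcast: 71.255.255.255
First usable = network + 1
Last usable = broadcast - 1
Range: 71.0.0.1 to 71.255.255.254


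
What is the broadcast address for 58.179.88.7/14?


Network: 58.176.0.0/14
Host bits = 18
Set all host bits to 1:
Broadcast: 58.179.255.255


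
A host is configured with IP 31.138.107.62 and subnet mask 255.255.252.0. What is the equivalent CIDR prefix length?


Binary: 11111111.11111111.11111100.00000000
Count leading 1s
Prefix: /22


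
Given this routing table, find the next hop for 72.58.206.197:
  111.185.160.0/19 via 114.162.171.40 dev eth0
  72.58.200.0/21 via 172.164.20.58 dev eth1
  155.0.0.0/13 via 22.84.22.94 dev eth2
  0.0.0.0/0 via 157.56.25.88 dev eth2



Longest prefix match for 72.58.206.197:
  /19 111.185.160.0: no
  /21 72.58.200.0: MATCH
  /13 155.0.0.0: no
  /0 0.0.0.0: MATCH
Selected: next-hop 172.164.20.58 via eth1 (matched /21)


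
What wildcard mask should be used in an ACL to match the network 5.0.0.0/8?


Subnet mask: 255.0.0.0
Wildcard = 255.255.255.255 - subnet mask
255 - 255 = 0
255 - 0 = 255
255 - 0 = 255
255 - 0 = 255
Wildcard: 0.255.255.255


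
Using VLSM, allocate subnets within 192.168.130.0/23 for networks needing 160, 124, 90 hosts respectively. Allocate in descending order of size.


160 hosts -> /24 (254 usable): 192.168.130.0/24
124 hosts -> /25 (126 usable): 192.168.131.0/25
90 hosts -> /25 (126 usable): 192.168.131.128/25
Allocation: 192.168.130.0/24 (160 hosts, 254 usable); 192.168.131.0/25 (124 hosts, 126 usable); 192.168.131.128/25 (90 hosts, 126 usable)


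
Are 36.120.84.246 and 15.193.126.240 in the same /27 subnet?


Mask: 255.255.255.224
36.120.84.246 AND mask = 36.120.84.224
15.193.126.240 AND mask = 15.193.126.224
No, different subnets (36.120.84.224 vs 15.193.126.224)


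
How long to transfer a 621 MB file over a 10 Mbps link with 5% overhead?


Effective throughput = 10 * (1 - 5/100) = 9.5 Mbps
File size in Mb = 621 * 8 = 4968 Mb
Time = 4968 / 9.5
Time = 522.9474 seconds


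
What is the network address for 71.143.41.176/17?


IP:   01000111.10001111.00101001.10110000
Mask: 11111111.11111111.10000000.00000000
AND operation:
Net:  01000111.10001111.00000000.00000000
Network: 71.143.0.0/17


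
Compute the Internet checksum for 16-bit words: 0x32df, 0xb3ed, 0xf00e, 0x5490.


Sum all words (with carry folding):
+ 0x32df = 0x32df
+ 0xb3ed = 0xe6cc
+ 0xf00e = 0xd6db
+ 0x5490 = 0x2b6c
One's complement: ~0x2b6c
Checksum = 0xd493


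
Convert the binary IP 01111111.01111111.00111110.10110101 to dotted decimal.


01111111 = 127
01111111 = 127
00111110 = 62
10110101 = 181
IP: 127.127.62.181


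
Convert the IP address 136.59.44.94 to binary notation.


136 = 10001000
59 = 00111011
44 = 00101100
94 = 01011110
Binary: 10001000.00111011.00101100.01011110


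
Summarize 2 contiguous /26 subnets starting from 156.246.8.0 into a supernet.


Original prefix: /26
Number of subnets: 2 = 2^1
New prefix = 26 - 1 = 25
Supernet: 156.246.8.0/25


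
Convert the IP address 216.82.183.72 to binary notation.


216 = 11011000
82 = 01010010
183 = 10110111
72 = 01001000
Binary: 11011000.01010010.10110111.01001000


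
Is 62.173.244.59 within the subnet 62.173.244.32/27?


Subnet network: 62.173.244.32
Test IP AND mask: 62.173.244.32
Yes, 62.173.244.59 is in 62.173.244.32/27


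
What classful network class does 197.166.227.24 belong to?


First octet: 197
Binary: 11000101
110xxxxx -> Class C (192-223)
Class C, default mask 255.255.255.0 (/24)


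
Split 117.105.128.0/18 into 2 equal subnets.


New prefix = 18 + 1 = 19
Each subnet has 8192 addresses
  117.105.128.0/19
  117.105.160.0/19
Subnets: 117.105.128.0/19, 117.105.160.0/19


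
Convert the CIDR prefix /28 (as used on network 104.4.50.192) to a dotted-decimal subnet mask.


/28 means 28 network bits, 4 host bits
Binary: 11111111111111111111111111110000
Mask: 255.255.255.240


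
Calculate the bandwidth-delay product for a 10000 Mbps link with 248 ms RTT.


BDP = bandwidth * RTT
= 10000 Mbps * 248 ms
= 10000 * 1e6 * 248 / 1000 bits
= 2480000000 bits
= 310000000 bytes
= 302734.375 KB
BDP = 2480000000 bits (310000000 bytes)


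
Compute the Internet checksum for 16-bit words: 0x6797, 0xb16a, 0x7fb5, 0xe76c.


Sum all words (with carry folding):
+ 0x6797 = 0x6797
+ 0xb16a = 0x1902
+ 0x7fb5 = 0x98b7
+ 0xe76c = 0x8024
One's complement: ~0x8024
Checksum = 0x7fdb


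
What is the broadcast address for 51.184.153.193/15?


Network: 51.184.0.0/15
Host bits = 17
Set all host bits to 1:
Broadcast: 51.185.255.255


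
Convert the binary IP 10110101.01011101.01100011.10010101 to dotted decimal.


10110101 = 181
01011101 = 93
01100011 = 99
10010101 = 149
IP: 181.93.99.149


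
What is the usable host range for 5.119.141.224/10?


Network: 5.64.0.0
Broadcast: 5.127.255.255
First usable = network + 1
Last usable = broadcast - 1
Range: 5.64.0.1 to 5.127.255.254


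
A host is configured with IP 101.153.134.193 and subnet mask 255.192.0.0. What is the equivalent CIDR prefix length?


Binary: 11111111.11000000.00000000.00000000
Count leading 1s
Prefix: /10


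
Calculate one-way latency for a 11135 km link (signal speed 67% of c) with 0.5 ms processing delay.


Speed = 0.67 * 3e5 km/s = 201000 km/s
Propagation delay = 11135 / 201000 = 0.0554 s = 55.398 ms
Processing delay = 0.5 ms
Total one-way latency = 55.898 ms


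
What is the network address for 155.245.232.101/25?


IP:   10011011.11110101.11101000.01100101
Mask: 11111111.11111111.11111111.10000000
AND operation:
Net:  10011011.11110101.11101000.00000000
Network: 155.245.232.0/25


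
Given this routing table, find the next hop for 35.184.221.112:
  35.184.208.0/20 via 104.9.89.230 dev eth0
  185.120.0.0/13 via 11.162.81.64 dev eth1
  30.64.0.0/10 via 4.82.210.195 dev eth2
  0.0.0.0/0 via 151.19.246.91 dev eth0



Longest prefix match for 35.184.221.112:
  /20 35.184.208.0: MATCH
  /13 185.120.0.0: no
  /10 30.64.0.0: no
  /0 0.0.0.0: MATCH
Selected: next-hop 104.9.89.230 via eth0 (matched /20)


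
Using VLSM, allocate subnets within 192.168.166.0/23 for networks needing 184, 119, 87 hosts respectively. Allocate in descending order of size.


184 hosts -> /24 (254 usable): 192.168.166.0/24
119 hosts -> /25 (126 usable): 192.168.167.0/25
87 hosts -> /25 (126 usable): 192.168.167.128/25
Allocation: 192.168.166.0/24 (184 hosts, 254 usable); 192.168.167.0/25 (119 hosts, 126 usable); 192.168.167.128/25 (87 hosts, 126 usable)


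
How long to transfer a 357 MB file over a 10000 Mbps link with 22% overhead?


Effective throughput = 10000 * (1 - 22/100) = 7800 Mbps
File size in Mb = 357 * 8 = 2856 Mb
Time = 2856 / 7800
Time = 0.3662 seconds


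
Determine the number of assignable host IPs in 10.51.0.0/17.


Host bits = 32 - 17 = 15
Total addresses = 2^15 = 32768
Usable = total - 2 (network and broadcast)
Usable hosts: 32766


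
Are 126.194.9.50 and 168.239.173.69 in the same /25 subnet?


Mask: 255.255.255.128
126.194.9.50 AND mask = 126.194.9.0
168.239.173.69 AND mask = 168.239.173.0
No, different subnets (126.194.9.0 vs 168.239.173.0)


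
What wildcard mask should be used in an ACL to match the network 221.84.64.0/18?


Subnet mask: 255.255.192.0
Wildcard = 255.255.255.255 - subnet mask
255 - 255 = 0
255 - 255 = 0
255 - 192 = 63
255 - 0 = 255
Wildcard: 0.0.63.255


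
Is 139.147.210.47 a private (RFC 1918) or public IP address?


RFC 1918 private ranges:
  10.0.0.0/8 (10.0.0.0 - 10.255.255.255)
  172.16.0.0/12 (172.16.0.0 - 172.31.255.255)
  192.168.0.0/16 (192.168.0.0 - 192.168.255.255)
Public (not in any RFC 1918 range)


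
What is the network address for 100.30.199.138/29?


IP:   01100100.00011110.11000111.10001010
Mask: 11111111.11111111.11111111.11111000
AND operation:
Net:  01100100.00011110.11000111.10001000
Network: 100.30.199.136/29


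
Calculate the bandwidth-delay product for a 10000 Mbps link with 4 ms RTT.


BDP = bandwidth * RTT
= 10000 Mbps * 4 ms
= 10000 * 1e6 * 4 / 1000 bits
= 40000000 bits
= 5000000 bytes
= 4882.8125 KB
BDP = 40000000 bits (5000000 bytes)


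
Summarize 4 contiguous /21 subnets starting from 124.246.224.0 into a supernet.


Original prefix: /21
Number of subnets: 4 = 2^2
New prefix = 21 - 2 = 19
Supernet: 124.246.224.0/19


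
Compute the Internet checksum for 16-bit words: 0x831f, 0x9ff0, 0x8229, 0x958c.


Sum all words (with carry folding):
+ 0x831f = 0x831f
+ 0x9ff0 = 0x2310
+ 0x8229 = 0xa539
+ 0x958c = 0x3ac6
One's complement: ~0x3ac6
Checksum = 0xc539


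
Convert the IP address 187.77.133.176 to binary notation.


187 = 10111011
77 = 01001101
133 = 10000101
176 = 10110000
Binary: 10111011.01001101.10000101.10110000


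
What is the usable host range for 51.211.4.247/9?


Network: 51.128.0.0
Broadcast: 51.255.255.255
First usable = network + 1
Last usable = broadcast - 1
Range: 51.128.0.1 to 51.255.255.254


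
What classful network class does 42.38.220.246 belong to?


First octet: 42
Binary: 00101010
0xxxxxxx -> Class A (1-126)
Class A, default mask 255.0.0.0 (/8)


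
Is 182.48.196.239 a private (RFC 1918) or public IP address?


RFC 1918 private ranges:
  10.0.0.0/8 (10.0.0.0 - 10.255.255.255)
  172.16.0.0/12 (172.16.0.0 - 172.31.255.255)
  192.168.0.0/16 (192.168.0.0 - 192.168.255.255)
Public (not in any RFC 1918 range)


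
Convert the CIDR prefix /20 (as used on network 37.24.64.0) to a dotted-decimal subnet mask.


/20 means 20 network bits, 12 host bits
Binary: 11111111111111111111000000000000
Mask: 255.255.240.0


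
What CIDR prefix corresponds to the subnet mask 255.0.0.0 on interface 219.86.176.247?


Binary: 11111111.00000000.00000000.00000000
Count leading 1s
Prefix: /8


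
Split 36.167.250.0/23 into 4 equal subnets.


New prefix = 23 + 2 = 25
Each subnet has 128 addresses
  36.167.250.0/25
  36.167.250.128/25
  36.167.251.0/25
  36.167.251.128/25
Subnets: 36.167.250.0/25, 36.167.250.128/25, 36.167.251.0/25, 36.167.251.128/25


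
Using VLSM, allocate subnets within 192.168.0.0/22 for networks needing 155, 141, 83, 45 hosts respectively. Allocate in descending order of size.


155 hosts -> /24 (254 usable): 192.168.0.0/24
141 hosts -> /24 (254 usable): 192.168.1.0/24
83 hosts -> /25 (126 usable): 192.168.2.0/25
45 hosts -> /26 (62 usable): 192.168.2.128/26
Allocation: 192.168.0.0/24 (155 hosts, 254 usable); 192.168.1.0/24 (141 hosts, 254 usable); 192.168.2.0/25 (83 hosts, 126 usable); 192.168.2.128/26 (45 hosts, 62 usable)


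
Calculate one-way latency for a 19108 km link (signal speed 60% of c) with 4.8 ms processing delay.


Speed = 0.6 * 3e5 km/s = 180000 km/s
Propagation delay = 19108 / 180000 = 0.1062 s = 106.1556 ms
Processing delay = 4.8 ms
Total one-way latency = 110.9556 ms


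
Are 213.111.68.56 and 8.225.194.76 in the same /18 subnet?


Mask: 255.255.192.0
213.111.68.56 AND mask = 213.111.64.0
8.225.194.76 AND mask = 8.225.192.0
No, different subnets (213.111.64.0 vs 8.225.192.0)


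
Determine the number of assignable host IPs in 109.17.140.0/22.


Host bits = 32 - 22 = 10
Total addresses = 2^10 = 1024
Usable = total - 2 (network and broadcast)
Usable hosts: 1022


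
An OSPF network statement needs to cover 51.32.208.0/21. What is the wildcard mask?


Subnet mask: 255.255.248.0
Wildcard = 255.255.255.255 - subnet mask
255 - 255 = 0
255 - 255 = 0
255 - 248 = 7
255 - 0 = 255
Wildcard: 0.0.7.255


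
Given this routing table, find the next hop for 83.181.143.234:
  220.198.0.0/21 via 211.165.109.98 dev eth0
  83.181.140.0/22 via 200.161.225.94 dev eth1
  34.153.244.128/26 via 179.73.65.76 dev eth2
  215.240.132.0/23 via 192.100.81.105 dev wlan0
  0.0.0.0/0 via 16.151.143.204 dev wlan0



Longest prefix match for 83.181.143.234:
  /21 220.198.0.0: no
  /22 83.181.140.0: MATCH
  /26 34.153.244.128: no
  /23 215.240.132.0: no
  /0 0.0.0.0: MATCH
Selected: next-hop 200.161.225.94 via eth1 (matched /22)


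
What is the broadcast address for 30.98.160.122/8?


Network: 30.0.0.0/8
Host bits = 24
Set all host bits to 1:
Broadcast: 30.255.255.255


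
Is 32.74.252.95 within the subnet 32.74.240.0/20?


Subnet network: 32.74.240.0
Test IP AND mask: 32.74.240.0
Yes, 32.74.252.95 is in 32.74.240.0/20


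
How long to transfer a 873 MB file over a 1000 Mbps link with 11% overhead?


Effective throughput = 1000 * (1 - 11/100) = 890 Mbps
File size in Mb = 873 * 8 = 6984 Mb
Time = 6984 / 890
Time = 7.8472 seconds


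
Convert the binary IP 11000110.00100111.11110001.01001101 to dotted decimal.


11000110 = 198
00100111 = 39
11110001 = 241
01001101 = 77
IP: 198.39.241.77


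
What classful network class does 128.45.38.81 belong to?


First octet: 128
Binary: 10000000
10xxxxxx -> Class B (128-191)
Class B, default mask 255.255.0.0 (/16)


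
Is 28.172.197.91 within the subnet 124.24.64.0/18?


Subnet network: 124.24.64.0
Test IP AND mask: 28.172.192.0
No, 28.172.197.91 is not in 124.24.64.0/18


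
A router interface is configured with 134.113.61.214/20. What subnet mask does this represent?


/20 means 20 network bits, 12 host bits
Binary: 11111111111111111111000000000000
Mask: 255.255.240.0


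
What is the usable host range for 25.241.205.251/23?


Network: 25.241.204.0
Broadcast: 25.241.205.255
First usable = network + 1
Last usable = broadcast - 1
Range: 25.241.204.1 to 25.241.205.254


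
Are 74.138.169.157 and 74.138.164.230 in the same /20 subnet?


Mask: 255.255.240.0
74.138.169.157 AND mask = 74.138.160.0
74.138.164.230 AND mask = 74.138.160.0
Yes, same subnet (74.138.160.0)


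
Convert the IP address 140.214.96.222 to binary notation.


140 = 10001100
214 = 11010110
96 = 01100000
222 = 11011110
Binary: 10001100.11010110.01100000.11011110


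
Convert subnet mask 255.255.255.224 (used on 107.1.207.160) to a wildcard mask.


Subnet mask: 255.255.255.224
Wildcard = 255.255.255.255 - subnet mask
255 - 255 = 0
255 - 255 = 0
255 - 255 = 0
255 - 224 = 31
Wildcard: 0.0.0.31


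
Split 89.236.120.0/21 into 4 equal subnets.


New prefix = 21 + 2 = 23
Each subnet has 512 addresses
  89.236.120.0/23
  89.236.122.0/23
  89.236.124.0/23
  89.236.126.0/23
Subnets: 89.236.120.0/23, 89.236.122.0/23, 89.236.124.0/23, 89.236.126.0/23


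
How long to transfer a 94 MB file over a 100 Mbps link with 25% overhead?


Effective throughput = 100 * (1 - 25/100) = 75 Mbps
File size in Mb = 94 * 8 = 752 Mb
Time = 752 / 75
Time = 10.0267 seconds


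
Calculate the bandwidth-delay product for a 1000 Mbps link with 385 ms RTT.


BDP = bandwidth * RTT
= 1000 Mbps * 385 ms
= 1000 * 1e6 * 385 / 1000 bits
= 385000000 bits
= 48125000 bytes
= 46997.0703 KB
BDP = 385000000 bits (48125000 bytes)


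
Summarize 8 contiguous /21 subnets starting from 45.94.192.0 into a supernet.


Original prefix: /21
Number of subnets: 8 = 2^3
New prefix = 21 - 3 = 18
Supernet: 45.94.192.0/18


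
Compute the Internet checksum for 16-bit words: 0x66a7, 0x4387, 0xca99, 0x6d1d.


Sum all words (with carry folding):
+ 0x66a7 = 0x66a7
+ 0x4387 = 0xaa2e
+ 0xca99 = 0x74c8
+ 0x6d1d = 0xe1e5
One's complement: ~0xe1e5
Checksum = 0x1e1a


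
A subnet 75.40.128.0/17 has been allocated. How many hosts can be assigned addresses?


Host bits = 32 - 17 = 15
Total addresses = 2^15 = 32768
Usable = total - 2 (network and broadcast)
Usable hosts: 32766


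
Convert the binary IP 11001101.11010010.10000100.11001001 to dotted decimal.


11001101 = 205
11010010 = 210
10000100 = 132
11001001 = 201
IP: 205.210.132.201


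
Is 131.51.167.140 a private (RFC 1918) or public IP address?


RFC 1918 private ranges:
  10.0.0.0/8 (10.0.0.0 - 10.255.255.255)
  172.16.0.0/12 (172.16.0.0 - 172.31.255.255)
  192.168.0.0/16 (192.168.0.0 - 192.168.255.255)
Public (not in any RFC 1918 range)


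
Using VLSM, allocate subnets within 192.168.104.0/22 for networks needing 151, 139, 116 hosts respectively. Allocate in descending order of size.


151 hosts -> /24 (254 usable): 192.168.104.0/24
139 hosts -> /24 (254 usable): 192.168.105.0/24
116 hosts -> /25 (126 usable): 192.168.106.0/25
Allocation: 192.168.104.0/24 (151 hosts, 254 usable); 192.168.105.0/24 (139 hosts, 254 usable); 192.168.106.0/25 (116 hosts, 126 usable)


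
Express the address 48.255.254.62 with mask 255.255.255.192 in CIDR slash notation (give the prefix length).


Binary: 11111111.11111111.11111111.11000000
Count leading 1s
Prefix: /26


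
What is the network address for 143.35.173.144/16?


IP:   10001111.00100011.10101101.10010000
Mask: 11111111.11111111.00000000.00000000
AND operation:
Net:  10001111.00100011.00000000.00000000
Network: 143.35.0.0/16


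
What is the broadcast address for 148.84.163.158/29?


Network: 148.84.163.152/29
Host bits = 3
Set all host bits to 1:
Broadcast: 148.84.163.159


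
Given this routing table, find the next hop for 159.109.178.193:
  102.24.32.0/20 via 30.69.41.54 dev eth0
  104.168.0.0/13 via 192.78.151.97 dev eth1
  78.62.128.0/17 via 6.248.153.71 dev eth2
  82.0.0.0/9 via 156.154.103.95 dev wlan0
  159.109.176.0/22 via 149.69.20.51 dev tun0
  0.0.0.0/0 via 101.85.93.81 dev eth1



Longest prefix match for 159.109.178.193:
  /20 102.24.32.0: no
  /13 104.168.0.0: no
  /17 78.62.128.0: no
  /9 82.0.0.0: no
  /22 159.109.176.0: MATCH
  /0 0.0.0.0: MATCH
Selected: next-hop 149.69.20.51 via tun0 (matched /22)


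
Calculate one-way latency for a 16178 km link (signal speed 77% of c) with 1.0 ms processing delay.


Speed = 0.77 * 3e5 km/s = 231000 km/s
Propagation delay = 16178 / 231000 = 0.07 s = 70.0346 ms
Processing delay = 1.0 ms
Total one-way latency = 71.0346 ms


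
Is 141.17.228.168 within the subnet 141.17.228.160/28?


Subnet network: 141.17.228.160
Test IP AND mask: 141.17.228.160
Yes, 141.17.228.168 is in 141.17.228.160/28


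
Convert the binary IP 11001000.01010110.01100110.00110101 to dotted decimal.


11001000 = 200
01010110 = 86
01100110 = 102
00110101 = 53
IP: 200.86.102.53


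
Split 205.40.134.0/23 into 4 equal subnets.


New prefix = 23 + 2 = 25
Each subnet has 128 addresses
  205.40.134.0/25
  205.40.134.128/25
  205.40.135.0/25
  205.40.135.128/25
Subnets: 205.40.134.0/25, 205.40.134.128/25, 205.40.135.0/25, 205.40.135.128/25


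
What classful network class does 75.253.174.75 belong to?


First octet: 75
Binary: 01001011
0xxxxxxx -> Class A (1-126)
Class A, default mask 255.0.0.0 (/8)


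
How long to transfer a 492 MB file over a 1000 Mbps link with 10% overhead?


Effective throughput = 1000 * (1 - 10/100) = 900 Mbps
File size in Mb = 492 * 8 = 3936 Mb
Time = 3936 / 900
Time = 4.3733 seconds
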